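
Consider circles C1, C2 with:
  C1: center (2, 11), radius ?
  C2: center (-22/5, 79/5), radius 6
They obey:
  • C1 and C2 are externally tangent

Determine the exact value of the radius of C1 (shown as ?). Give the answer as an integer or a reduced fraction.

2

1. [ext C1·C2]  r_C1² + 12r_C1 − 28 = 0  ⇒  r_C1 = 2 (r>0 drops 1)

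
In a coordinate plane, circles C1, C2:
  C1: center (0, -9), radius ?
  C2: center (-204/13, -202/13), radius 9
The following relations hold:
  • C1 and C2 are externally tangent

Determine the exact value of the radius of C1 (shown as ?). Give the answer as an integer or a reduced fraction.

8

1. [ext C1·C2]  r_C1² + 18r_C1 − 208 = 0  ⇒  r_C1 = 8 (r>0 drops 1)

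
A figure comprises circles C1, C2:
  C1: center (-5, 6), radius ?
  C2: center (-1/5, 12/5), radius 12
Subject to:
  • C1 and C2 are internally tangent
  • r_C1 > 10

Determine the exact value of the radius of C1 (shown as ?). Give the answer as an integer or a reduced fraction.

1. [int C1,C2]  r_C1² − 24r_C1 + 108 = 0  ⇒  r_C1 = 6 or 18
2. given r_C1 > 10: keep 18

18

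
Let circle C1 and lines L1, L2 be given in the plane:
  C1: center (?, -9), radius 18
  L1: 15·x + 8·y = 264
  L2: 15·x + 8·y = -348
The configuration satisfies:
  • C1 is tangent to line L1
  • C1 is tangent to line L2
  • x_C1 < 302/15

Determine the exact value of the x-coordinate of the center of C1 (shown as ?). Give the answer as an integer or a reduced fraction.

2

1. [C1‖L1]  x_C1² − (224/5)x_C1 + 428/5 = 0  ⇒  x_C1 = 2 or 214/5
2. [C1‖L2]  x_C1² + (184/5)x_C1 − 388/5 = 0  ⇒  x_C1 = -194/5 or 2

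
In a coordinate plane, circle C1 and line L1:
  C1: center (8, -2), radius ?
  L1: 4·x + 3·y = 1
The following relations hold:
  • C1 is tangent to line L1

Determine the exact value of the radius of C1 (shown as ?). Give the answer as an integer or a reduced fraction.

1. [C1‖L1]  r_C1² − 25 = 0  ⇒  r_C1 = 5 (r>0 drops 1)

5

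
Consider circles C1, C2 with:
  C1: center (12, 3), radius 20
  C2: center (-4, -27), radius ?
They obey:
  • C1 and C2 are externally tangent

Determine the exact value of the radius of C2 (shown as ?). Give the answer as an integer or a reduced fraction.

14

1. [ext C1·C2]  r_C2² + 40r_C2 − 756 = 0  ⇒  r_C2 = 14 (r>0 drops 1)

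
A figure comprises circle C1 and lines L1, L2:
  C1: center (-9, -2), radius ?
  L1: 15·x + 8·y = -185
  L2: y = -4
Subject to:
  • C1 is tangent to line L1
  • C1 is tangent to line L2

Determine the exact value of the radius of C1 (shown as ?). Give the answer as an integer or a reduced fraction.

2

1. [C1‖L1]  r_C1² − 4 = 0  ⇒  r_C1 = 2 (r>0 drops 1)
2. [C1‖L2]  r_C1² − 4 = 0  ⇒  r_C1 = 2 (r>0 drops 1)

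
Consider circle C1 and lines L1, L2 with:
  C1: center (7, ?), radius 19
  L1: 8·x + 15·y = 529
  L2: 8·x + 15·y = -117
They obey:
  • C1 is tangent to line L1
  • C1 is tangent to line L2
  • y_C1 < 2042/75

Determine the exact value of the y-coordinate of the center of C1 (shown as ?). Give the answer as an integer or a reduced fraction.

10

1. [C1‖L1]  y_C1² − (946/15)y_C1 + 1592/3 = 0  ⇒  y_C1 = 10 or 796/15
2. [C1‖L2]  y_C1² + (346/15)y_C1 − 992/3 = 0  ⇒  y_C1 = -496/15 or 10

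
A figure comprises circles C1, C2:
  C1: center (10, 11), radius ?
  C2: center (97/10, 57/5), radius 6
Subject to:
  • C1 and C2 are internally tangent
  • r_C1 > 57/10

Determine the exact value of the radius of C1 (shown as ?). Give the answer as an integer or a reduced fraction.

13/2

1. [int C1,C2]  r_C1² − 12r_C1 + 143/4 = 0  ⇒  r_C1 = 11/2 or 13/2
2. given r_C1 > 57/10: keep 13/2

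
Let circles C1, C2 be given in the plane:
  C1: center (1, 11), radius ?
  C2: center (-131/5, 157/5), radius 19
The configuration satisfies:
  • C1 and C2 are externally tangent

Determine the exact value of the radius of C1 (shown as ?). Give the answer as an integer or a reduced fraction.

15

1. [ext C1·C2]  r_C1² + 38r_C1 − 795 = 0  ⇒  r_C1 = 15 (r>0 drops 1)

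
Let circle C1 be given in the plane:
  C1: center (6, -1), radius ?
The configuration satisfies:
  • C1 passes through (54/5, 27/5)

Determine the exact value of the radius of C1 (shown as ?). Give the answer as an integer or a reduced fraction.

1. [C1∋P]  r_C1² − 64 = 0  ⇒  r_C1 = 8 (r>0 drops 1)

8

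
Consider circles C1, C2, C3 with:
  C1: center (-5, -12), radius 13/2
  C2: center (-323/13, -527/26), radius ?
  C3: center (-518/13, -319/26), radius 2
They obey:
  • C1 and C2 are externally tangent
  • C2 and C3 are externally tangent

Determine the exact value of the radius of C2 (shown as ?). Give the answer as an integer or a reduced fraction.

15

1. [ext C1·C2]  r_C2² + 13r_C2 − 420 = 0  ⇒  r_C2 = 15 (r>0 drops 1)
2. [ext C2·C3]  r_C2² + 4r_C2 − 285 = 0  ⇒  r_C2 = 15 (r>0 drops 1)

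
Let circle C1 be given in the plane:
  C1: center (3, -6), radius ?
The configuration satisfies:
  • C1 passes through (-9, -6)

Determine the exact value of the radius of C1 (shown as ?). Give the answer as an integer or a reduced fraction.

12

1. [C1∋P]  r_C1² − 144 = 0  ⇒  r_C1 = 12 (r>0 drops 1)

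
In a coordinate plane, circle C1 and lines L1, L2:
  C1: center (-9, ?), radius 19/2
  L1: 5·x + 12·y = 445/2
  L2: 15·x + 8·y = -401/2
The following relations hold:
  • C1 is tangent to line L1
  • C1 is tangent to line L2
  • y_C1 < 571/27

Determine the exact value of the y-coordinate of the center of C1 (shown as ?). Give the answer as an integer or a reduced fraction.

1. [C1‖L1]  y_C1² − (535/12)y_C1 + 391 = 0  ⇒  y_C1 = 12 or 391/12
2. [C1‖L2]  y_C1² + (131/8)y_C1 − 681/2 = 0  ⇒  y_C1 = -227/8 or 12

12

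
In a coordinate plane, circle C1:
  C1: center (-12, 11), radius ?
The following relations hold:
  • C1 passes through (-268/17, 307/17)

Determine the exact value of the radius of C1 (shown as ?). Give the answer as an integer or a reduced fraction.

8

1. [C1∋P]  r_C1² − 64 = 0  ⇒  r_C1 = 8 (r>0 drops 1)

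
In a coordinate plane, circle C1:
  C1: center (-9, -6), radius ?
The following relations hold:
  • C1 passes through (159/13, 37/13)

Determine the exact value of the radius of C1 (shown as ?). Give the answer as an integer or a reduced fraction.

23

1. [C1∋P]  r_C1² − 529 = 0  ⇒  r_C1 = 23 (r>0 drops 1)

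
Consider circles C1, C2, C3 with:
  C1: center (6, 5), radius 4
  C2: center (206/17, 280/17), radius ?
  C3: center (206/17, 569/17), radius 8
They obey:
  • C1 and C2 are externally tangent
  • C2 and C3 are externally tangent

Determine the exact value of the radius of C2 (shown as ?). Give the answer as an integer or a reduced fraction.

9

1. [ext C1·C2]  r_C2² + 8r_C2 − 153 = 0  ⇒  r_C2 = 9 (r>0 drops 1)
2. [ext C2·C3]  r_C2² + 16r_C2 − 225 = 0  ⇒  r_C2 = 9 (r>0 drops 1)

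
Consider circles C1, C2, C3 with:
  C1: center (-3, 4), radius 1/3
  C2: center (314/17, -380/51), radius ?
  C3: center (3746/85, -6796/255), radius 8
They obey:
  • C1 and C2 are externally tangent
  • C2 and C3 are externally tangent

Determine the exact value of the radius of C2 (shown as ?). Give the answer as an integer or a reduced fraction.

24

1. [ext C1·C2]  r_C2² + (2/3)r_C2 − 592 = 0  ⇒  r_C2 = 24 (r>0 drops 1)
2. [ext C2·C3]  r_C2² + 16r_C2 − 960 = 0  ⇒  r_C2 = 24 (r>0 drops 1)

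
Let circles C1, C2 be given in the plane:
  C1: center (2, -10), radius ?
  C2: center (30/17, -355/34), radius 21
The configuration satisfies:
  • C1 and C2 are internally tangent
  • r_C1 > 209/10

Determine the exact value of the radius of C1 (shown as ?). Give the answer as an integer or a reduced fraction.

1. [int C1,C2]  r_C1² − 42r_C1 + 1763/4 = 0  ⇒  r_C1 = 41/2 or 43/2
2. given r_C1 > 209/10: keep 43/2

43/2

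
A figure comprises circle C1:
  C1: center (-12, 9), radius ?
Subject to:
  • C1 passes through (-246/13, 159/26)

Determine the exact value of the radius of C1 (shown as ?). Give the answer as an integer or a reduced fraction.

1. [C1∋P]  r_C1² − 225/4 = 0  ⇒  r_C1 = 15/2 (r>0 drops 1)

15/2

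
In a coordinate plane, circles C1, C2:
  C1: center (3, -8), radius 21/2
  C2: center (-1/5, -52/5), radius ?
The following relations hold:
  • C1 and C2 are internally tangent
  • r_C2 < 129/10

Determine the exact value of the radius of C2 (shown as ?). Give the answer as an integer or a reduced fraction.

13/2

1. [int C1,C2]  r_C2² − 21r_C2 + 377/4 = 0  ⇒  r_C2 = 13/2 or 29/2
2. given r_C2 < 129/10: keep 13/2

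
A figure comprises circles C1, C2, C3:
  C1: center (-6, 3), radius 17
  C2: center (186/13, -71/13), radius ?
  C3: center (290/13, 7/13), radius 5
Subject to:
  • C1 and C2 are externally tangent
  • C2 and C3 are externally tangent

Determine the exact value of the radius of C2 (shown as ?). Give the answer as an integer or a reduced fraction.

1. [ext C1·C2]  r_C2² + 34r_C2 − 195 = 0  ⇒  r_C2 = 5 (r>0 drops 1)
2. [ext C2·C3]  r_C2² + 10r_C2 − 75 = 0  ⇒  r_C2 = 5 (r>0 drops 1)

5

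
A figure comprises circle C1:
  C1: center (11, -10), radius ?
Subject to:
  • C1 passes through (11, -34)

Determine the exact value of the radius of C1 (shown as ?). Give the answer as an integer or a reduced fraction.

1. [C1∋P]  r_C1² − 576 = 0  ⇒  r_C1 = 24 (r>0 drops 1)

24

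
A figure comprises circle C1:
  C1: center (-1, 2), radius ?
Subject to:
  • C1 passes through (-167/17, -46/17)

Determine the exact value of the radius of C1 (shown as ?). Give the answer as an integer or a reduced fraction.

1. [C1∋P]  r_C1² − 100 = 0  ⇒  r_C1 = 10 (r>0 drops 1)

10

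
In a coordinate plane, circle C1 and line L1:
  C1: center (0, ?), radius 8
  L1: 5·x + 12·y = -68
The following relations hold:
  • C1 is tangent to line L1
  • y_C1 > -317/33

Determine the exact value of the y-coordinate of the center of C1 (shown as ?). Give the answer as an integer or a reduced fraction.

1. [C1‖L1]  y_C1² + (34/3)y_C1 − 43 = 0  ⇒  y_C1 = -43/3 or 3
2. given y_C1 > -317/33: keep 3

3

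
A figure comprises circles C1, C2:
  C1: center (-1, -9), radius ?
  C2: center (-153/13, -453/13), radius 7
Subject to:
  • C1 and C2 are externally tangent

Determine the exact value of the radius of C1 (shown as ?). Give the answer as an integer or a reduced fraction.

21

1. [ext C1·C2]  r_C1² + 14r_C1 − 735 = 0  ⇒  r_C1 = 21 (r>0 drops 1)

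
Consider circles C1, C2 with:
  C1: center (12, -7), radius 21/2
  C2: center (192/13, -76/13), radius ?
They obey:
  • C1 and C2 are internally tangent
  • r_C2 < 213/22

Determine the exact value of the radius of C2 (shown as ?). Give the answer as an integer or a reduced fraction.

15/2

1. [int C1,C2]  r_C2² − 21r_C2 + 405/4 = 0  ⇒  r_C2 = 15/2 or 27/2
2. given r_C2 < 213/22: keep 15/2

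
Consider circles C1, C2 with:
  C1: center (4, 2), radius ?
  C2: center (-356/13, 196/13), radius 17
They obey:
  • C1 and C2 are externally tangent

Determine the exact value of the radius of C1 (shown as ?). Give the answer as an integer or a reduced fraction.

1. [ext C1·C2]  r_C1² + 34r_C1 − 867 = 0  ⇒  r_C1 = 17 (r>0 drops 1)

17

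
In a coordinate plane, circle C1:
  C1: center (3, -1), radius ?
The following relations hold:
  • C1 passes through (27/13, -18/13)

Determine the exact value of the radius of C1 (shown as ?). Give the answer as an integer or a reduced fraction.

1

1. [C1∋P]  r_C1² − 1 = 0  ⇒  r_C1 = 1 (r>0 drops 1)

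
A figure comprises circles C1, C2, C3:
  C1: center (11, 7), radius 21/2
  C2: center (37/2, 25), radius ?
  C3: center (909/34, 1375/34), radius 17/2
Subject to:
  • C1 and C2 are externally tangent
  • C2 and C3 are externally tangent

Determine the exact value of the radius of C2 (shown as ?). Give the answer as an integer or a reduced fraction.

9

1. [ext C1·C2]  r_C2² + 21r_C2 − 270 = 0  ⇒  r_C2 = 9 (r>0 drops 1)
2. [ext C2·C3]  r_C2² + 17r_C2 − 234 = 0  ⇒  r_C2 = 9 (r>0 drops 1)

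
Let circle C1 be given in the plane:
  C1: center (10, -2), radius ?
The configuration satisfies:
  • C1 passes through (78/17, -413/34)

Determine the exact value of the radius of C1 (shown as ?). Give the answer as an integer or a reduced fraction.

23/2

1. [C1∋P]  r_C1² − 529/4 = 0  ⇒  r_C1 = 23/2 (r>0 drops 1)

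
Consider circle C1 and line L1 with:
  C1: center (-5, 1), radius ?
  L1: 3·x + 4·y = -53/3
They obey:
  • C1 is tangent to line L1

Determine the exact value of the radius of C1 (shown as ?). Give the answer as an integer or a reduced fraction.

4/3

1. [C1‖L1]  r_C1² − 16/9 = 0  ⇒  r_C1 = 4/3 (r>0 drops 1)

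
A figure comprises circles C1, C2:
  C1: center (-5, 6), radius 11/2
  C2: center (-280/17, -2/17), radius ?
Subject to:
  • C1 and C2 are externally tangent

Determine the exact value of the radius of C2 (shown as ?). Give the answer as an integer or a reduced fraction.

1. [ext C1·C2]  r_C2² + 11r_C2 − 555/4 = 0  ⇒  r_C2 = 15/2 (r>0 drops 1)

15/2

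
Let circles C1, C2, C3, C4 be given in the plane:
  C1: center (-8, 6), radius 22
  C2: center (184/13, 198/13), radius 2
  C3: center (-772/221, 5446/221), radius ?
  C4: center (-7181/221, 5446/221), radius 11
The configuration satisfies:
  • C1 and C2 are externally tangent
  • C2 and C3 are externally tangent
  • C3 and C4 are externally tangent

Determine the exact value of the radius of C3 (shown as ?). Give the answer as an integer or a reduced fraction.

18

1. [ext C2·C3]  r_C3² + 4r_C3 − 396 = 0  ⇒  r_C3 = 18 (r>0 drops 1)
2. [ext C3·C4]  r_C3² + 22r_C3 − 720 = 0  ⇒  r_C3 = 18 (r>0 drops 1)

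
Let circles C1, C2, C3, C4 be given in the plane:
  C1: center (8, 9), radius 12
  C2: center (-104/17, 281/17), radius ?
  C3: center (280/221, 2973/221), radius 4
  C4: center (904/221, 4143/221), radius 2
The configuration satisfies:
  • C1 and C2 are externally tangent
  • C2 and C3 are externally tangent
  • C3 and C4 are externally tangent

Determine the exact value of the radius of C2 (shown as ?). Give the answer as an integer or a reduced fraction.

1. [ext C1·C2]  r_C2² + 24r_C2 − 112 = 0  ⇒  r_C2 = 4 (r>0 drops 1)
2. [ext C2·C3]  r_C2² + 8r_C2 − 48 = 0  ⇒  r_C2 = 4 (r>0 drops 1)

4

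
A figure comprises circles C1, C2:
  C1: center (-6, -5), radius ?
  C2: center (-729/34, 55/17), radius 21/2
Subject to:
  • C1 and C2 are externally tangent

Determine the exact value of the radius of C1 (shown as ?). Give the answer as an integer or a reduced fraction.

1. [ext C1·C2]  r_C1² + 21r_C1 − 196 = 0  ⇒  r_C1 = 7 (r>0 drops 1)

7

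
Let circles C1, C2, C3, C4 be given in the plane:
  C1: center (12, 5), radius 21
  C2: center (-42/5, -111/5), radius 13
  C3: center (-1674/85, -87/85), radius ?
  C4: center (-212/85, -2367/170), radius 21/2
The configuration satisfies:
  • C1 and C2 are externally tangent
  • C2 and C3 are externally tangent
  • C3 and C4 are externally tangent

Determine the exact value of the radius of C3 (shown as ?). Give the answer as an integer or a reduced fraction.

1. [ext C2·C3]  r_C3² + 26r_C3 − 407 = 0  ⇒  r_C3 = 11 (r>0 drops 1)
2. [ext C3·C4]  r_C3² + 21r_C3 − 352 = 0  ⇒  r_C3 = 11 (r>0 drops 1)

11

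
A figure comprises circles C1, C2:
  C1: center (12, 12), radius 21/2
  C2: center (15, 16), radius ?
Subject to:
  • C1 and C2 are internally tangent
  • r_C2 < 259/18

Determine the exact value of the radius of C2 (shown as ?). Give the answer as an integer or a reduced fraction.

1. [int C1,C2]  r_C2² − 21r_C2 + 341/4 = 0  ⇒  r_C2 = 11/2 or 31/2
2. given r_C2 < 259/18: keep 11/2

11/2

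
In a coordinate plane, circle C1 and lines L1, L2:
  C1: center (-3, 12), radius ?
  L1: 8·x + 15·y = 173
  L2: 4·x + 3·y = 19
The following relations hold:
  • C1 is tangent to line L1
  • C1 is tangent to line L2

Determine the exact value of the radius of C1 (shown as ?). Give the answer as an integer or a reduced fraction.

1

1. [C1‖L1]  r_C1² − 1 = 0  ⇒  r_C1 = 1 (r>0 drops 1)
2. [C1‖L2]  r_C1² − 1 = 0  ⇒  r_C1 = 1 (r>0 drops 1)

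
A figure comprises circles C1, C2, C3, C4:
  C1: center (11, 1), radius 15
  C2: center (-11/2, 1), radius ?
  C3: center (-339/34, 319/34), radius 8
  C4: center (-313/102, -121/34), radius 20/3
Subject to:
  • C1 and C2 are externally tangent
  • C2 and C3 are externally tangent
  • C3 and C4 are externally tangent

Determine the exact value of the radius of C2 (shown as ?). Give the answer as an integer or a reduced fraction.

1. [ext C1·C2]  r_C2² + 30r_C2 − 189/4 = 0  ⇒  r_C2 = 3/2 (r>0 drops 1)
2. [ext C2·C3]  r_C2² + 16r_C2 − 105/4 = 0  ⇒  r_C2 = 3/2 (r>0 drops 1)

3/2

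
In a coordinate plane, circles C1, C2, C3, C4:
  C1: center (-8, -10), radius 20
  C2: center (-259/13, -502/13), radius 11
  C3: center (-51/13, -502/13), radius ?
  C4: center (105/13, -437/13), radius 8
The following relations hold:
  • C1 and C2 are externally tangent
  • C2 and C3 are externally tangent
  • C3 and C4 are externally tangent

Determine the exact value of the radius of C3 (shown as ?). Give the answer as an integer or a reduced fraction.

5

1. [ext C2·C3]  r_C3² + 22r_C3 − 135 = 0  ⇒  r_C3 = 5 (r>0 drops 1)
2. [ext C3·C4]  r_C3² + 16r_C3 − 105 = 0  ⇒  r_C3 = 5 (r>0 drops 1)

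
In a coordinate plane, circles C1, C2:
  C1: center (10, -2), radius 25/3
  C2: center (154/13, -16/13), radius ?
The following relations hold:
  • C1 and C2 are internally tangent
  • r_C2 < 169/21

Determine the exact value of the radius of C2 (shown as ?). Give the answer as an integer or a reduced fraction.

19/3

1. [int C1,C2]  r_C2² − (50/3)r_C2 + 589/9 = 0  ⇒  r_C2 = 19/3 or 31/3
2. given r_C2 < 169/21: keep 19/3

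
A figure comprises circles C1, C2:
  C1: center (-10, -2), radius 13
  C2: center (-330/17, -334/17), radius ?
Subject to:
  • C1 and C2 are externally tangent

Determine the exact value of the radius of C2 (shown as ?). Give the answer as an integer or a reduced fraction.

7

1. [ext C1·C2]  r_C2² + 26r_C2 − 231 = 0  ⇒  r_C2 = 7 (r>0 drops 1)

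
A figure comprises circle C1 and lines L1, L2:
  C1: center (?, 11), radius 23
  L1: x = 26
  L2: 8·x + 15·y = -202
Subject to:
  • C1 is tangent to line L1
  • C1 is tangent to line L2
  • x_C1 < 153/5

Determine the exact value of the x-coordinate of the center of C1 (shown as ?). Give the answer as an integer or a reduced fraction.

1. [C1‖L1]  x_C1² − 52x_C1 + 147 = 0  ⇒  x_C1 = 3 or 49
2. [C1‖L2]  x_C1² + (367/4)x_C1 − 1137/4 = 0  ⇒  x_C1 = -379/4 or 3

3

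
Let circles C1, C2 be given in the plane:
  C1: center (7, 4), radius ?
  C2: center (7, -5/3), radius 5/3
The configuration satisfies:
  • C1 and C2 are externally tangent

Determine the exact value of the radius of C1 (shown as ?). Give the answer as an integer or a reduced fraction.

4

1. [ext C1·C2]  r_C1² + (10/3)r_C1 − 88/3 = 0  ⇒  r_C1 = 4 (r>0 drops 1)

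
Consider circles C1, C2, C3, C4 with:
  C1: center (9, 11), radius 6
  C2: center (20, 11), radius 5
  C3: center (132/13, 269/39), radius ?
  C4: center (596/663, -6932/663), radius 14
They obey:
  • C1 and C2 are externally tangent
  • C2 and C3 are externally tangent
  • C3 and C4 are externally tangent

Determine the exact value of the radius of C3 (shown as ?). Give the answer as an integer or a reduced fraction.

17/3

1. [ext C2·C3]  r_C3² + 10r_C3 − 799/9 = 0  ⇒  r_C3 = 17/3 (r>0 drops 1)
2. [ext C3·C4]  r_C3² + 28r_C3 − 1717/9 = 0  ⇒  r_C3 = 17/3 (r>0 drops 1)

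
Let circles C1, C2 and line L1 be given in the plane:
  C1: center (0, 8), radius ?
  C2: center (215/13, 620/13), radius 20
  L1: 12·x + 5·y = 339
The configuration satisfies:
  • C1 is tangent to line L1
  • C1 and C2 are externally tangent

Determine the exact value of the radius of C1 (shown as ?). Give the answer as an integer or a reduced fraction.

1. [C1‖L1]  r_C1² − 529 = 0  ⇒  r_C1 = 23 (r>0 drops 1)
2. [ext C1·C2]  r_C1² + 40r_C1 − 1449 = 0  ⇒  r_C1 = 23 (r>0 drops 1)

23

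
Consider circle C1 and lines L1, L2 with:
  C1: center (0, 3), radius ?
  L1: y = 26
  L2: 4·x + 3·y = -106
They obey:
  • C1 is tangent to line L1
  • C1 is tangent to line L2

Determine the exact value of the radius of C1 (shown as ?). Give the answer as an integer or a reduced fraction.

23

1. [C1‖L1]  r_C1² − 529 = 0  ⇒  r_C1 = 23 (r>0 drops 1)
2. [C1‖L2]  r_C1² − 529 = 0  ⇒  r_C1 = 23 (r>0 drops 1)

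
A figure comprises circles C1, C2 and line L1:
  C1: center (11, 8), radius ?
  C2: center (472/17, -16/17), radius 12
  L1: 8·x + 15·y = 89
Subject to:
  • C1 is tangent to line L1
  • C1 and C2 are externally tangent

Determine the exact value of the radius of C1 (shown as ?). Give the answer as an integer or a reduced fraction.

1. [C1‖L1]  r_C1² − 49 = 0  ⇒  r_C1 = 7 (r>0 drops 1)
2. [ext C1·C2]  r_C1² + 24r_C1 − 217 = 0  ⇒  r_C1 = 7 (r>0 drops 1)

7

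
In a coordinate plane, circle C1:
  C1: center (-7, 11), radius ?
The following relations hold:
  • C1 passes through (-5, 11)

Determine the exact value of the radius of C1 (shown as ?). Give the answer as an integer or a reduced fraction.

1. [C1∋P]  r_C1² − 4 = 0  ⇒  r_C1 = 2 (r>0 drops 1)

2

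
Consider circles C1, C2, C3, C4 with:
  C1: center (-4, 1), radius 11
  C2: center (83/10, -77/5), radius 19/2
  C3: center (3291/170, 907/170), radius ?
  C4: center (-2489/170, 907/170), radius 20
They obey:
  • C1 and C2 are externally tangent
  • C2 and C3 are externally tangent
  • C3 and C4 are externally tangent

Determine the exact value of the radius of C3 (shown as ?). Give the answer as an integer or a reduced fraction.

14

1. [ext C2·C3]  r_C3² + 19r_C3 − 462 = 0  ⇒  r_C3 = 14 (r>0 drops 1)
2. [ext C3·C4]  r_C3² + 40r_C3 − 756 = 0  ⇒  r_C3 = 14 (r>0 drops 1)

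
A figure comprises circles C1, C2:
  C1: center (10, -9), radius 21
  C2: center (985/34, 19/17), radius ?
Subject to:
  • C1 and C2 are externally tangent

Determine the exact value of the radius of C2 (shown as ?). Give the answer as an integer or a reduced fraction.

1/2

1. [ext C1·C2]  r_C2² + 42r_C2 − 85/4 = 0  ⇒  r_C2 = 1/2 (r>0 drops 1)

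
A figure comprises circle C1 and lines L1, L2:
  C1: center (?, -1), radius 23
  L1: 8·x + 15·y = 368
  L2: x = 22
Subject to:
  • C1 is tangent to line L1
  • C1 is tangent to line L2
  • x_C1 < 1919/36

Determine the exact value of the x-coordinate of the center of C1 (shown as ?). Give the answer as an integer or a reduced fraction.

-1

1. [C1‖L1]  x_C1² − (383/4)x_C1 − 387/4 = 0  ⇒  x_C1 = -1 or 387/4
2. [C1‖L2]  x_C1² − 44x_C1 − 45 = 0  ⇒  x_C1 = -1 or 45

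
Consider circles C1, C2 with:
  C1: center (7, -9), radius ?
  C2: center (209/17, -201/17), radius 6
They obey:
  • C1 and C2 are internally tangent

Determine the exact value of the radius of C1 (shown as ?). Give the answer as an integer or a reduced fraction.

1. [int C1,C2]  r_C1² − 12r_C1 = 0  ⇒  r_C1 = 12 (r>0 drops 1)

12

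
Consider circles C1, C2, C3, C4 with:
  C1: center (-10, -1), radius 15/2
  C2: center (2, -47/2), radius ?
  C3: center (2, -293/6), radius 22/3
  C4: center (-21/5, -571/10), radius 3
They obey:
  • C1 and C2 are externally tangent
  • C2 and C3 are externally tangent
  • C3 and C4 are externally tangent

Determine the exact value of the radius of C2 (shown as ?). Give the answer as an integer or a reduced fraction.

18

1. [ext C1·C2]  r_C2² + 15r_C2 − 594 = 0  ⇒  r_C2 = 18 (r>0 drops 1)
2. [ext C2·C3]  r_C2² + (44/3)r_C2 − 588 = 0  ⇒  r_C2 = 18 (r>0 drops 1)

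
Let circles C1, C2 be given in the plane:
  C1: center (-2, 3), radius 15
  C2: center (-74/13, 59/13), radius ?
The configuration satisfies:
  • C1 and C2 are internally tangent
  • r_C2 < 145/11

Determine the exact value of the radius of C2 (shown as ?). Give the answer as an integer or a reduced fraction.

1. [int C1,C2]  r_C2² − 30r_C2 + 209 = 0  ⇒  r_C2 = 11 or 19
2. given r_C2 < 145/11: keep 11

11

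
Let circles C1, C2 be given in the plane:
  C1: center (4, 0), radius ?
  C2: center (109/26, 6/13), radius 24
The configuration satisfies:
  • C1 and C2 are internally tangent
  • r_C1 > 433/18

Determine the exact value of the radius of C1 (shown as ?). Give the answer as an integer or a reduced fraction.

49/2

1. [int C1,C2]  r_C1² − 48r_C1 + 2303/4 = 0  ⇒  r_C1 = 47/2 or 49/2
2. given r_C1 > 433/18: keep 49/2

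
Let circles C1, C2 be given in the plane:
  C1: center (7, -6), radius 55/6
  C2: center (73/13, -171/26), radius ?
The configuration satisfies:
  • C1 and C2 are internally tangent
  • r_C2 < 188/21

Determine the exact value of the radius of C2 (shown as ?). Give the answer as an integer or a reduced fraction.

1. [int C1,C2]  r_C2² − (55/3)r_C2 + 736/9 = 0  ⇒  r_C2 = 23/3 or 32/3
2. given r_C2 < 188/21: keep 23/3

23/3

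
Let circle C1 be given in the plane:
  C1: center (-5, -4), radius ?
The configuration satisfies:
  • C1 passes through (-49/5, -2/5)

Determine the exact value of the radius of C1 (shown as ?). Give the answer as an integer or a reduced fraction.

6

1. [C1∋P]  r_C1² − 36 = 0  ⇒  r_C1 = 6 (r>0 drops 1)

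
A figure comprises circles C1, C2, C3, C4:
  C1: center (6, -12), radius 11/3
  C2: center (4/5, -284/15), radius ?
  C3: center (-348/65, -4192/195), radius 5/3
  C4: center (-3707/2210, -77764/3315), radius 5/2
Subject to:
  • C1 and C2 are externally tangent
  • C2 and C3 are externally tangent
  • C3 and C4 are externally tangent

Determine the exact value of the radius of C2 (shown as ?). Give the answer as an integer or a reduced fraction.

5

1. [ext C1·C2]  r_C2² + (22/3)r_C2 − 185/3 = 0  ⇒  r_C2 = 5 (r>0 drops 1)
2. [ext C2·C3]  r_C2² + (10/3)r_C2 − 125/3 = 0  ⇒  r_C2 = 5 (r>0 drops 1)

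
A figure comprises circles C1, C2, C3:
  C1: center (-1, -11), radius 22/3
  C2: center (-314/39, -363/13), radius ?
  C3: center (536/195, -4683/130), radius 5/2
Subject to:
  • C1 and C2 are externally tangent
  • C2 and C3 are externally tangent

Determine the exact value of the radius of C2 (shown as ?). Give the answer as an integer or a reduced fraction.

1. [ext C1·C2]  r_C2² + (44/3)r_C2 − 847/3 = 0  ⇒  r_C2 = 11 (r>0 drops 1)
2. [ext C2·C3]  r_C2² + 5r_C2 − 176 = 0  ⇒  r_C2 = 11 (r>0 drops 1)

11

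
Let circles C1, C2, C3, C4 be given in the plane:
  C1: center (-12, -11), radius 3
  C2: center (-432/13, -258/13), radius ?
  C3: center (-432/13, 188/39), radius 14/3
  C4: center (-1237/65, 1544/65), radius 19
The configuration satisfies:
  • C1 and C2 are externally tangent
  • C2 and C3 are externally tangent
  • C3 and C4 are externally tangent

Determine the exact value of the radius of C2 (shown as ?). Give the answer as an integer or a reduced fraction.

1. [ext C1·C2]  r_C2² + 6r_C2 − 520 = 0  ⇒  r_C2 = 20 (r>0 drops 1)
2. [ext C2·C3]  r_C2² + (28/3)r_C2 − 1760/3 = 0  ⇒  r_C2 = 20 (r>0 drops 1)

20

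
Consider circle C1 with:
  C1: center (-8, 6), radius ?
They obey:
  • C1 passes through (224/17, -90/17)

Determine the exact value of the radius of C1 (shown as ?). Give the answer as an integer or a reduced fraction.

24

1. [C1∋P]  r_C1² − 576 = 0  ⇒  r_C1 = 24 (r>0 drops 1)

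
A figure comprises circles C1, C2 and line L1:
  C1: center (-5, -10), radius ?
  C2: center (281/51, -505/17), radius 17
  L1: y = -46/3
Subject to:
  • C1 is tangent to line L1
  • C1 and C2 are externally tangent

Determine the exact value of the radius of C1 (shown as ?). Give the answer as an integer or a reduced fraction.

1. [C1‖L1]  r_C1² − 256/9 = 0  ⇒  r_C1 = 16/3 (r>0 drops 1)
2. [ext C1·C2]  r_C1² + 34r_C1 − 1888/9 = 0  ⇒  r_C1 = 16/3 (r>0 drops 1)

16/3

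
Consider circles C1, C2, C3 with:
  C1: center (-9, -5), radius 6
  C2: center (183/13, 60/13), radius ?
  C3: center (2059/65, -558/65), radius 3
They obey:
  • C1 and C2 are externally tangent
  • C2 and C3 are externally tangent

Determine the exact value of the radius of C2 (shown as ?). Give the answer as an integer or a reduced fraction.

1. [ext C1·C2]  r_C2² + 12r_C2 − 589 = 0  ⇒  r_C2 = 19 (r>0 drops 1)
2. [ext C2·C3]  r_C2² + 6r_C2 − 475 = 0  ⇒  r_C2 = 19 (r>0 drops 1)

19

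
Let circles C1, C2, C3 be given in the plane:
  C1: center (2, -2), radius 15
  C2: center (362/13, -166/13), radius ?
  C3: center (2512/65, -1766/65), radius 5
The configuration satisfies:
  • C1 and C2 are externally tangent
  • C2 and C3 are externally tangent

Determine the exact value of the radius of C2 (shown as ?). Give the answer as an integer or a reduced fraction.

13

1. [ext C1·C2]  r_C2² + 30r_C2 − 559 = 0  ⇒  r_C2 = 13 (r>0 drops 1)
2. [ext C2·C3]  r_C2² + 10r_C2 − 299 = 0  ⇒  r_C2 = 13 (r>0 drops 1)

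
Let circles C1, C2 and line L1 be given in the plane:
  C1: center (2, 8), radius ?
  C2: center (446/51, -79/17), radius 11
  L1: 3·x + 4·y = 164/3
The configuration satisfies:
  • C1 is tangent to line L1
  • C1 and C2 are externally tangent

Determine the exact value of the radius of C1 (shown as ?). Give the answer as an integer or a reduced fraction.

10/3

1. [C1‖L1]  r_C1² − 100/9 = 0  ⇒  r_C1 = 10/3 (r>0 drops 1)
2. [ext C1·C2]  r_C1² + 22r_C1 − 760/9 = 0  ⇒  r_C1 = 10/3 (r>0 drops 1)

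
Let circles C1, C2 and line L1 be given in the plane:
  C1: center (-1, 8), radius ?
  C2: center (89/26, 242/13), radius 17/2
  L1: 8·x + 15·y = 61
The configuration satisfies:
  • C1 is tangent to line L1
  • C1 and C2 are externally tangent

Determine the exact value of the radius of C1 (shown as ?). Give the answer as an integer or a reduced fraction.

3

1. [C1‖L1]  r_C1² − 9 = 0  ⇒  r_C1 = 3 (r>0 drops 1)
2. [ext C1·C2]  r_C1² + 17r_C1 − 60 = 0  ⇒  r_C1 = 3 (r>0 drops 1)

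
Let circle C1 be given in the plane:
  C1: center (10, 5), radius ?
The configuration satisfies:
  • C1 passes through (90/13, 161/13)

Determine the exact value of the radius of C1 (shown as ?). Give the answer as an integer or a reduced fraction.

8

1. [C1∋P]  r_C1² − 64 = 0  ⇒  r_C1 = 8 (r>0 drops 1)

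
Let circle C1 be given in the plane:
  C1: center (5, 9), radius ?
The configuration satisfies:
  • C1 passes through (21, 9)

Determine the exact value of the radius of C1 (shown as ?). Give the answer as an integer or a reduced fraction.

16

1. [C1∋P]  r_C1² − 256 = 0  ⇒  r_C1 = 16 (r>0 drops 1)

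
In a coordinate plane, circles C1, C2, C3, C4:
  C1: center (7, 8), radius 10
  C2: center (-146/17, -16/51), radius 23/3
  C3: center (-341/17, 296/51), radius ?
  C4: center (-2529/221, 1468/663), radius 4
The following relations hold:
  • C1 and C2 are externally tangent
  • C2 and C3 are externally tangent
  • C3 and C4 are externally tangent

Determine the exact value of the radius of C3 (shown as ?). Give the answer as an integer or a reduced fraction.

1. [ext C2·C3]  r_C3² + (46/3)r_C3 − 992/9 = 0  ⇒  r_C3 = 16/3 (r>0 drops 1)
2. [ext C3·C4]  r_C3² + 8r_C3 − 640/9 = 0  ⇒  r_C3 = 16/3 (r>0 drops 1)

16/3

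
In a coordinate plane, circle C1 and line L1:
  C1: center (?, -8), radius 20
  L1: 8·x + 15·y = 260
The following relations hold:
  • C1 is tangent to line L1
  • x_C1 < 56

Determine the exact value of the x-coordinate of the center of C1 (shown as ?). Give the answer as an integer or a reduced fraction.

1. [C1‖L1]  x_C1² − 95x_C1 + 450 = 0  ⇒  x_C1 = 5 or 90
2. given x_C1 < 56: keep 5

5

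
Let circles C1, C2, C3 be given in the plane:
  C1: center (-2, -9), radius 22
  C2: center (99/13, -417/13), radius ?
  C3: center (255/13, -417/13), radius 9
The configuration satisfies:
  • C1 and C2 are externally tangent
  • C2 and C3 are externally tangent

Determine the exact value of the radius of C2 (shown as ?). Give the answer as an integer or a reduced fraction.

1. [ext C1·C2]  r_C2² + 44r_C2 − 141 = 0  ⇒  r_C2 = 3 (r>0 drops 1)
2. [ext C2·C3]  r_C2² + 18r_C2 − 63 = 0  ⇒  r_C2 = 3 (r>0 drops 1)

3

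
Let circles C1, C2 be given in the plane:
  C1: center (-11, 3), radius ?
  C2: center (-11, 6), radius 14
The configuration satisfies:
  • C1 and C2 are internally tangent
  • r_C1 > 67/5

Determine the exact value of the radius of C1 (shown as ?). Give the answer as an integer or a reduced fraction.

17

1. [int C1,C2]  r_C1² − 28r_C1 + 187 = 0  ⇒  r_C1 = 11 or 17
2. given r_C1 > 67/5: keep 17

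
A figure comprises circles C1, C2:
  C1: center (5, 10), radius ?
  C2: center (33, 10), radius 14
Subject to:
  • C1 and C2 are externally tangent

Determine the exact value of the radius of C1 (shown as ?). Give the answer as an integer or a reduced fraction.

1. [ext C1·C2]  r_C1² + 28r_C1 − 588 = 0  ⇒  r_C1 = 14 (r>0 drops 1)

14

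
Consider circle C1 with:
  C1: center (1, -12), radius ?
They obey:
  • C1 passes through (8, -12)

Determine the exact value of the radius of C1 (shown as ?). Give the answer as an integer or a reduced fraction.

7

1. [C1∋P]  r_C1² − 49 = 0  ⇒  r_C1 = 7 (r>0 drops 1)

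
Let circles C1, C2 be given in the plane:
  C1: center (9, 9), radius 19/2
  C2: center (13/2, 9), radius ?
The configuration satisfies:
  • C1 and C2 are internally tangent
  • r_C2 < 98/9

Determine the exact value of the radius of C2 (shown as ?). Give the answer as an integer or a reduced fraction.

1. [int C1,C2]  r_C2² − 19r_C2 + 84 = 0  ⇒  r_C2 = 7 or 12
2. given r_C2 < 98/9: keep 7

7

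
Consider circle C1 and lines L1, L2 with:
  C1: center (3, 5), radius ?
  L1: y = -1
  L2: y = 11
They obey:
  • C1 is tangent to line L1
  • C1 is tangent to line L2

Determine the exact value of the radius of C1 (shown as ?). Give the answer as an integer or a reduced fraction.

1. [C1‖L1]  r_C1² − 36 = 0  ⇒  r_C1 = 6 (r>0 drops 1)
2. [C1‖L2]  r_C1² − 36 = 0  ⇒  r_C1 = 6 (r>0 drops 1)

6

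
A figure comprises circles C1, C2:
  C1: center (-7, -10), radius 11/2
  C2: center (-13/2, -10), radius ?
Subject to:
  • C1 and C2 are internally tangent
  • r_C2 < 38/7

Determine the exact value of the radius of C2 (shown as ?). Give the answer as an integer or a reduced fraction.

5

1. [int C1,C2]  r_C2² − 11r_C2 + 30 = 0  ⇒  r_C2 = 5 or 6
2. given r_C2 < 38/7: keep 5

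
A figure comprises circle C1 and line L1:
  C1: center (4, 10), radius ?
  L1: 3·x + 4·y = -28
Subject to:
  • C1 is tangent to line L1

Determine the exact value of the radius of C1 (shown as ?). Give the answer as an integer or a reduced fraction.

16

1. [C1‖L1]  r_C1² − 256 = 0  ⇒  r_C1 = 16 (r>0 drops 1)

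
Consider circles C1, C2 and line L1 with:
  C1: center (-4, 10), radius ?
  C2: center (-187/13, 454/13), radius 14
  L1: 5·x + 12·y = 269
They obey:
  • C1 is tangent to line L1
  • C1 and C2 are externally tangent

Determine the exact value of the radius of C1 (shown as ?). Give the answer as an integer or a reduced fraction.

1. [C1‖L1]  r_C1² − 169 = 0  ⇒  r_C1 = 13 (r>0 drops 1)
2. [ext C1·C2]  r_C1² + 28r_C1 − 533 = 0  ⇒  r_C1 = 13 (r>0 drops 1)

13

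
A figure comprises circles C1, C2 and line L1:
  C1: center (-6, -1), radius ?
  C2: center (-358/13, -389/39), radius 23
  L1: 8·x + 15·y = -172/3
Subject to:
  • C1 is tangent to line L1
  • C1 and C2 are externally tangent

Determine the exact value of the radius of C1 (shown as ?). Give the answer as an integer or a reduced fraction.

1/3

1. [C1‖L1]  r_C1² − 1/9 = 0  ⇒  r_C1 = 1/3 (r>0 drops 1)
2. [ext C1·C2]  r_C1² + 46r_C1 − 139/9 = 0  ⇒  r_C1 = 1/3 (r>0 drops 1)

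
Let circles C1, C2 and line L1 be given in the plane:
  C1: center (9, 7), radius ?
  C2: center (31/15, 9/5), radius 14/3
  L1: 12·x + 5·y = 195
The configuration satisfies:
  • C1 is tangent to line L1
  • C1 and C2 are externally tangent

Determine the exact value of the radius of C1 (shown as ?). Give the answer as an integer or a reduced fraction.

4

1. [C1‖L1]  r_C1² − 16 = 0  ⇒  r_C1 = 4 (r>0 drops 1)
2. [ext C1·C2]  r_C1² + (28/3)r_C1 − 160/3 = 0  ⇒  r_C1 = 4 (r>0 drops 1)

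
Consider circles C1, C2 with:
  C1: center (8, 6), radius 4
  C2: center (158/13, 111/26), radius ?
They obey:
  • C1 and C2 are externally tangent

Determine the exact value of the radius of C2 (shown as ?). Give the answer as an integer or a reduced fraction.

1. [ext C1·C2]  r_C2² + 8r_C2 − 17/4 = 0  ⇒  r_C2 = 1/2 (r>0 drops 1)

1/2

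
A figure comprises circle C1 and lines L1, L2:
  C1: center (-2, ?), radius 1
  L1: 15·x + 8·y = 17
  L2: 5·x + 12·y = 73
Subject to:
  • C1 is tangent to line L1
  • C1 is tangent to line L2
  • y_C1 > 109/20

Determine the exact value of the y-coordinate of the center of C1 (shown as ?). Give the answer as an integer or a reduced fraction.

8

1. [C1‖L1]  y_C1² − (47/4)y_C1 + 30 = 0  ⇒  y_C1 = 15/4 or 8
2. [C1‖L2]  y_C1² − (83/6)y_C1 + 140/3 = 0  ⇒  y_C1 = 35/6 or 8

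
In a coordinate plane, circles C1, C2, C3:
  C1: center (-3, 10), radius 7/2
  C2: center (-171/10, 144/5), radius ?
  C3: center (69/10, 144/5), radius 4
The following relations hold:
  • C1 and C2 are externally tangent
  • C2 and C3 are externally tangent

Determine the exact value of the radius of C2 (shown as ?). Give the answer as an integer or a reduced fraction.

20

1. [ext C1·C2]  r_C2² + 7r_C2 − 540 = 0  ⇒  r_C2 = 20 (r>0 drops 1)
2. [ext C2·C3]  r_C2² + 8r_C2 − 560 = 0  ⇒  r_C2 = 20 (r>0 drops 1)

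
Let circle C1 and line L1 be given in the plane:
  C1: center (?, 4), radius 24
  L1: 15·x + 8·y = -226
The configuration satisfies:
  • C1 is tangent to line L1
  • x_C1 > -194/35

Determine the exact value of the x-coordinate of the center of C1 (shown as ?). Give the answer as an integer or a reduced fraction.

10

1. [C1‖L1]  x_C1² + (172/5)x_C1 − 444 = 0  ⇒  x_C1 = -222/5 or 10
2. given x_C1 > -194/35: keep 10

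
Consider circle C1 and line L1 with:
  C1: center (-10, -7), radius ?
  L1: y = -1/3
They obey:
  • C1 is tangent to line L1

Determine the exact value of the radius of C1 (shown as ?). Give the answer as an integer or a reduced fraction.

20/3

1. [C1‖L1]  r_C1² − 400/9 = 0  ⇒  r_C1 = 20/3 (r>0 drops 1)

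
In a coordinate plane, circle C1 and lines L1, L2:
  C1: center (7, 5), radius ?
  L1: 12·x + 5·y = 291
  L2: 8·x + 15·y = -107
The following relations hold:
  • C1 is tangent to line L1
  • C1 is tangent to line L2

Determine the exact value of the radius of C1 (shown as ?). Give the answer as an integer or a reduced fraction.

14

1. [C1‖L1]  r_C1² − 196 = 0  ⇒  r_C1 = 14 (r>0 drops 1)
2. [C1‖L2]  r_C1² − 196 = 0  ⇒  r_C1 = 14 (r>0 drops 1)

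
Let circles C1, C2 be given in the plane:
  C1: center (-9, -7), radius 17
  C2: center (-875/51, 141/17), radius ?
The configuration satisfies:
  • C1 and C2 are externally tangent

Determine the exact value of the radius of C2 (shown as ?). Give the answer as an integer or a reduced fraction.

1. [ext C1·C2]  r_C2² + 34r_C2 − 103/9 = 0  ⇒  r_C2 = 1/3 (r>0 drops 1)

1/3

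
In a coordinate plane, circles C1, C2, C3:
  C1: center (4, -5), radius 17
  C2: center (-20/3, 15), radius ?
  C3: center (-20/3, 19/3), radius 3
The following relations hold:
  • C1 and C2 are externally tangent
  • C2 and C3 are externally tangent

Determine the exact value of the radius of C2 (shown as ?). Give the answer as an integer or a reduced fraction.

1. [ext C1·C2]  r_C2² + 34r_C2 − 2023/9 = 0  ⇒  r_C2 = 17/3 (r>0 drops 1)
2. [ext C2·C3]  r_C2² + 6r_C2 − 595/9 = 0  ⇒  r_C2 = 17/3 (r>0 drops 1)

17/3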